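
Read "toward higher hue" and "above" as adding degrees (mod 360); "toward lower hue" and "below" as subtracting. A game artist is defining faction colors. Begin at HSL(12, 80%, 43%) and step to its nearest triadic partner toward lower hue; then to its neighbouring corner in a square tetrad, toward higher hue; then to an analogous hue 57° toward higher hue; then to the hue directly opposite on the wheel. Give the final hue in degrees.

219°

triadic ↓ −120°: 12 − 120 = -108 → -108 + 360 = 252°
square ↑ +90°: 252 + 90 = 342°
analog 57° ↑ +57°: 342 + 57 = 399 → 399 − 360 = 39°
complement +180°: 39 + 180 = 219°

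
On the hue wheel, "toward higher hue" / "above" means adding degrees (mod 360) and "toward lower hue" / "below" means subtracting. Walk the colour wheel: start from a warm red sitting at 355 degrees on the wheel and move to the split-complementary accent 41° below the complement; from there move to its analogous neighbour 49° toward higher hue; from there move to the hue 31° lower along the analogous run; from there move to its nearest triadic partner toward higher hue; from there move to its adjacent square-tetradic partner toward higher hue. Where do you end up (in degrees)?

split-comp 41° ↓ +139°: 355 + 139 = 494 → 494 − 360 = 134°
analog 49° ↑ +49°: 134 + 49 = 183°
analog 31° ↓ −31°: 183 − 31 = 152°
triadic ↑ +120°: 152 + 120 = 272°
square ↑ +90°: 272 + 90 = 362 → 362 − 360 = 2°

2°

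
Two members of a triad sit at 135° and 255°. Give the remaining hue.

15°

A triad spaces three hues 120° apart.
The full set is {15°, 135°, 255°}.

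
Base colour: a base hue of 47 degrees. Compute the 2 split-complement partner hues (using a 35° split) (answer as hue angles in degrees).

192° and 262°

Split-complementary hues sit 35° either side of the complement.
Complement of 47 degrees: 47 + 180 = 227°
227 − 35 = 192°
227 + 35 = 262°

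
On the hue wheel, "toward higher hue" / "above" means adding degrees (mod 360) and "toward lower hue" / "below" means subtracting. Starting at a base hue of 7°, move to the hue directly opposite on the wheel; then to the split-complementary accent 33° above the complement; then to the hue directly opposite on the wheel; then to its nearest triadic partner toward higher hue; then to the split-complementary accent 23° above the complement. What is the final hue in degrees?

complement +180°: 7 + 180 = 187°
split-comp 33° ↑ +213°: 187 + 213 = 400 → 400 − 360 = 40°
complement +180°: 40 + 180 = 220°
triadic ↑ +120°: 220 + 120 = 340°
split-comp 23° ↑ +203°: 340 + 203 = 543 → 543 − 360 = 183°

183°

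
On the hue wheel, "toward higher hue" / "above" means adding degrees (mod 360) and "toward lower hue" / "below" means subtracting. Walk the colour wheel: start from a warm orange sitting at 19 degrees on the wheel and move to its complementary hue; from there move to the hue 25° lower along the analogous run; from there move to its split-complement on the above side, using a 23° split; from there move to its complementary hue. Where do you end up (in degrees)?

complement +180°: 19 + 180 = 199°
analog 25° ↓ −25°: 199 − 25 = 174°
split-comp 23° ↑ +203°: 174 + 203 = 377 → 377 − 360 = 17°
complement +180°: 17 + 180 = 197°

197°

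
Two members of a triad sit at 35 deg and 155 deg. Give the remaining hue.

275°

A triad spaces three hues 120° apart.
The full set is {35°, 155°, 275°}.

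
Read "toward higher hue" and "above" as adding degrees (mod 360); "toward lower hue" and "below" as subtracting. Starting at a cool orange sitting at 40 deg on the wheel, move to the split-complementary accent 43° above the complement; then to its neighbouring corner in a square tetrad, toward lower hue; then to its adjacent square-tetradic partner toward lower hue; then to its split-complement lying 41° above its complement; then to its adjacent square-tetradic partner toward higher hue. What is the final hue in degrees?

34°

+223° (split-comp 43° ↑): 40 + 223 = 263°
−90° (square ↓): 263 − 90 = 173°
−90° (square ↓): 173 − 90 = 83°
+221° (split-comp 41° ↑): 83 + 221 = 304°
+90° (square ↑): 304 + 90 = 394 → 394 − 360 = 34°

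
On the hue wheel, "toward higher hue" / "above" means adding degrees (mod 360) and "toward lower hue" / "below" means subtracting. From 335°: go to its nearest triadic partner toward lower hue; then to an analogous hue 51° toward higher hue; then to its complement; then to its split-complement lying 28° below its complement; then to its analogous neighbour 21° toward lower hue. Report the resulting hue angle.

triadic ↓ −120°: 335 − 120 = 215°
analog 51° ↑ +51°: 215 + 51 = 266°
complement +180°: 266 + 180 = 446 → 446 − 360 = 86°
split-comp 28° ↓ +152°: 86 + 152 = 238°
analog 21° ↓ −21°: 238 − 21 = 217°

217°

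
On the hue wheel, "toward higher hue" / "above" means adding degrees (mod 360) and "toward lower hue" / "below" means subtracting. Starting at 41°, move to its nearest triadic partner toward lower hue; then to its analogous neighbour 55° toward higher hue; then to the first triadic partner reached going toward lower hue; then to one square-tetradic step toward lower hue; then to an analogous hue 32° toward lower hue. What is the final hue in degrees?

41 − 120 = -79 → -79 + 360 = 281°   (triadic ↓)
281 + 55 = 336°   (analog 55° ↑)
336 − 120 = 216°   (triadic ↓)
216 − 90 = 126°   (square ↓)
126 − 32 = 94°   (analog 32° ↓)

94°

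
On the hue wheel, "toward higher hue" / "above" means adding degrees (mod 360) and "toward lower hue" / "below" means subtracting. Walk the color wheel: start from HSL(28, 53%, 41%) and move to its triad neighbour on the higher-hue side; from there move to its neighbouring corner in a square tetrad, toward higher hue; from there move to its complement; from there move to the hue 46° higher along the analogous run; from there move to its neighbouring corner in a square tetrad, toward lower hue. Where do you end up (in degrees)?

14°

28 + 120 = 148°   (triadic ↑)
148 + 90 = 238°   (square ↑)
238 + 180 = 418 → 418 − 360 = 58°   (complement)
58 + 46 = 104°   (analog 46° ↑)
104 − 90 = 14°   (square ↓)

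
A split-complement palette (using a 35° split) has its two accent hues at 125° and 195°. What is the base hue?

The accents sit 35° either side of the complement, so the complement is their short-arc midpoint on the wheel.
Short-arc midpoint of 125° and 195°: 160°.
Base is 180° from the complement: 160 − 180 = -20 → -20 + 360 = 340°

340°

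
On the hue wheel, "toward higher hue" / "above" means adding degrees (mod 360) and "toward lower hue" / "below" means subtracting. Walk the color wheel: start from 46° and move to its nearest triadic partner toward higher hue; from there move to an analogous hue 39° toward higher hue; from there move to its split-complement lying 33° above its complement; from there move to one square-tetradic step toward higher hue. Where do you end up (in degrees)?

148°

+120° (triadic ↑): 46 + 120 = 166°
+39° (analog 39° ↑): 166 + 39 = 205°
+213° (split-comp 33° ↑): 205 + 213 = 418 → 418 − 360 = 58°
+90° (square ↑): 58 + 90 = 148°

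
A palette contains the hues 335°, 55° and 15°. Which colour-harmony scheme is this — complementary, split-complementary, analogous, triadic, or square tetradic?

Sort the hues: 15°, 55°, 335°.
Successive gaps around the wheel: 40°, 280°, 40°.
A run of hues at equal small steps (40°) with one large closing gap is an analogous group.

analogous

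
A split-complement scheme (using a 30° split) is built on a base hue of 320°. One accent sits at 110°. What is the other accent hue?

170°

Split-complementary hues sit 30° either side of the complement.
Complement of the base 320°: 320 + 180 = 500 → 500 − 360 = 140°
The given accent 110° is 30° one side of 140°; the other accent sits 30° the other side: 140 + 30 = 170°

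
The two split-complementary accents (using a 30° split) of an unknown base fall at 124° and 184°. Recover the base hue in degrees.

334°

The accents sit 30° either side of the complement, so the complement is their short-arc midpoint on the wheel.
Short-arc midpoint of 124° and 184°: 154°.
Base is 180° from the complement: 154 − 180 = -26 → -26 + 360 = 334°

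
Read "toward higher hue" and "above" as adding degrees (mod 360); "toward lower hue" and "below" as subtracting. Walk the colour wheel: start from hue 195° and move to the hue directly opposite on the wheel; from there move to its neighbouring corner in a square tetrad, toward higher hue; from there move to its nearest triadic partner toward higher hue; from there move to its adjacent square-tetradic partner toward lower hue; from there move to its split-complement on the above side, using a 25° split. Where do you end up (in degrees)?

+180° (complement): 195 + 180 = 375 → 375 − 360 = 15°
+90° (square ↑): 15 + 90 = 105°
+120° (triadic ↑): 105 + 120 = 225°
−90° (square ↓): 225 − 90 = 135°
+205° (split-comp 25° ↑): 135 + 205 = 340°

340°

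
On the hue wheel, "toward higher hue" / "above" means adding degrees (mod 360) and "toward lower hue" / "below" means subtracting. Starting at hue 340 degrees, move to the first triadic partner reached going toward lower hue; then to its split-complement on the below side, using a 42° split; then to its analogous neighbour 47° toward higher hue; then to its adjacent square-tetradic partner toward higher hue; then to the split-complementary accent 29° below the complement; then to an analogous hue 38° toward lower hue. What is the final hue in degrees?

248°

340 − 120 = 220°   (triadic ↓)
220 + 138 = 358°   (split-comp 42° ↓)
358 + 47 = 405 → 405 − 360 = 45°   (analog 47° ↑)
45 + 90 = 135°   (square ↑)
135 + 151 = 286°   (split-comp 29° ↓)
286 − 38 = 248°   (analog 38° ↓)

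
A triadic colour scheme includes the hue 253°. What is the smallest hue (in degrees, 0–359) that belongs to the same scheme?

A triad places three hues 120° apart.
The full set through 253° is {13°, 133°, 253°}.

13°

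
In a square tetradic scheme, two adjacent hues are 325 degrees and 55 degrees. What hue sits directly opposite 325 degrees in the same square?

145°

A square tetradic scheme places four hues 90° apart; opposite corners are 180° apart.
325 + 180 = 505 → 505 − 360 = 145°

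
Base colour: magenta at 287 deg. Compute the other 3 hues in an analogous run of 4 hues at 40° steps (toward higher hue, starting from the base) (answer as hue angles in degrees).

Analogous hues sit every 40° along the wheel.
287 + 40 = 327°
287 + 80 = 367 → 367 − 360 = 7°
287 + 120 = 407 → 407 − 360 = 47°

327°, 7°, and 47°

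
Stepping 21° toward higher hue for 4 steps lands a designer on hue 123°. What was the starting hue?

39°

4 steps of 21° (toward higher hue) give a net shift of +84°.
Start = end − shift: 123 − 84 = 39°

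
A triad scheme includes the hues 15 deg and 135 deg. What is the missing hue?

255°

A triad places three hues 120° apart.
The full set through 15° is {15°, 135°, 255°}.
Given {15°, 135°}, the missing hue is 255°.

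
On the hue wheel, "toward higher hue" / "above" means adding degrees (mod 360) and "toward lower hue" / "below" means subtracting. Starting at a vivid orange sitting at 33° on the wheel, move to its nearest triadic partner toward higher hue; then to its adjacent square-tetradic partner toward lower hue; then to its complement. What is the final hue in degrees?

33 + 120 = 153°   (triadic ↑)
153 − 90 = 63°   (square ↓)
63 + 180 = 243°   (complement)

243°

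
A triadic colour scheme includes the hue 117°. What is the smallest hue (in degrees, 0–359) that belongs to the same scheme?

A triad places three hues 120° apart.
The full set through 117° is {117°, 237°, 357°}.

117°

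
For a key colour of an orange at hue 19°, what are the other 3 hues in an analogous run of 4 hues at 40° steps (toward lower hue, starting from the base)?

339°, 299° and 259°

Analogous hues sit every 40° along the wheel.
19 − 40 = -21 → -21 + 360 = 339°
19 − 80 = -61 → -61 + 360 = 299°
19 − 120 = -101 → -101 + 360 = 259°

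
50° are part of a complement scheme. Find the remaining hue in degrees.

230°

The complement sits 180° across the wheel.
The full set through 50° is {50°, 230°}.
Given {50°}, the missing hue is 230°.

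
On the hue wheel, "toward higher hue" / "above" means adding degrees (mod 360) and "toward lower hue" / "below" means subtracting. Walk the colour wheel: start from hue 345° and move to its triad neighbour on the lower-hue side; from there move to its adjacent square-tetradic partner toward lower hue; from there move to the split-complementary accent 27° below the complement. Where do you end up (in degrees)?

288°

triadic ↓ −120°: 345 − 120 = 225°
square ↓ −90°: 225 − 90 = 135°
split-comp 27° ↓ +153°: 135 + 153 = 288°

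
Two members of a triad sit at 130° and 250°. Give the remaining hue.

A triad spaces three hues 120° apart.
The full set is {10°, 130°, 250°}.

10°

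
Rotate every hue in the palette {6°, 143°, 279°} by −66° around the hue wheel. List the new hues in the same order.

300°, 77°, 213°

6 − 66 = -60 → -60 + 360 = 300°
143 − 66 = 77°
279 − 66 = 213°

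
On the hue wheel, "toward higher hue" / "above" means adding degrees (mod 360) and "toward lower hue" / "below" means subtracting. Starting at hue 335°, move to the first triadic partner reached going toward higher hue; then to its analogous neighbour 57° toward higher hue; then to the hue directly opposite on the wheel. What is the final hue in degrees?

332°

triadic ↑ +120°: 335 + 120 = 455 → 455 − 360 = 95°
analog 57° ↑ +57°: 95 + 57 = 152°
complement +180°: 152 + 180 = 332°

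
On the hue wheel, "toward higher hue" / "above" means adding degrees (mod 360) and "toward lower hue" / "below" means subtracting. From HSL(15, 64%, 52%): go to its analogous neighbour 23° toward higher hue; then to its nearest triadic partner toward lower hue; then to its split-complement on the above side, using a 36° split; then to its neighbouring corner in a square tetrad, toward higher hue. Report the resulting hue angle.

15 + 23 = 38°   (analog 23° ↑)
38 − 120 = -82 → -82 + 360 = 278°   (triadic ↓)
278 + 216 = 494 → 494 − 360 = 134°   (split-comp 36° ↑)
134 + 90 = 224°   (square ↑)

224°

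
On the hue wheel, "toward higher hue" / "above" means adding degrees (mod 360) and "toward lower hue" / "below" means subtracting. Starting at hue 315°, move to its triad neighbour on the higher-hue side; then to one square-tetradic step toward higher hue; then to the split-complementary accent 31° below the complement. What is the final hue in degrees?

314°

315 + 120 = 435 → 435 − 360 = 75°   (triadic ↑)
75 + 90 = 165°   (square ↑)
165 + 149 = 314°   (split-comp 31° ↓)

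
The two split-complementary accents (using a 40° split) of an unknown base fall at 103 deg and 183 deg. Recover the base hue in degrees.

The accents sit 40° either side of the complement, so the complement is their short-arc midpoint on the wheel.
Short-arc midpoint of 103° and 183°: 143°.
Base is 180° from the complement: 143 − 180 = -37 → -37 + 360 = 323°

323°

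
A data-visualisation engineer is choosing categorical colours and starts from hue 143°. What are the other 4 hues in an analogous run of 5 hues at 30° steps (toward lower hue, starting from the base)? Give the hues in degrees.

113°, 83°, 53° and 23°

143 − 30 = 113°
143 − 60 = 83°
143 − 90 = 53°
143 − 120 = 23°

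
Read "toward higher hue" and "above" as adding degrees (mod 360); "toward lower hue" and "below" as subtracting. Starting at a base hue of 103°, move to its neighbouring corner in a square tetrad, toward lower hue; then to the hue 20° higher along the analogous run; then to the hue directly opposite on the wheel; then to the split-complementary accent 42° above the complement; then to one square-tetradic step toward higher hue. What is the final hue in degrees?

−90° (square ↓): 103 − 90 = 13°
+20° (analog 20° ↑): 13 + 20 = 33°
+180° (complement): 33 + 180 = 213°
+222° (split-comp 42° ↑): 213 + 222 = 435 → 435 − 360 = 75°
+90° (square ↑): 75 + 90 = 165°

165°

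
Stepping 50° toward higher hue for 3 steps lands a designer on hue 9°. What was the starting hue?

219°

3 steps of 50° (toward higher hue) give a net shift of +150°.
Start = end − shift: 9 − 150 = -141 → -141 + 360 = 219°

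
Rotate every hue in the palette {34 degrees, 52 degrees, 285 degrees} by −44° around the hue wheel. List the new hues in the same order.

350°, 8°, 241°

34 − 44 = -10 → -10 + 360 = 350°
52 − 44 = 8°
285 − 44 = 241°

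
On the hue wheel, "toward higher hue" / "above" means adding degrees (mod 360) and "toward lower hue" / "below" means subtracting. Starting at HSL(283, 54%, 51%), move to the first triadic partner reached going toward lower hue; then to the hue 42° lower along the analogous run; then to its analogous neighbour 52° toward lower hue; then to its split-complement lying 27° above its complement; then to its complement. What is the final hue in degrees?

283 − 120 = 163°   (triadic ↓)
163 − 42 = 121°   (analog 42° ↓)
121 − 52 = 69°   (analog 52° ↓)
69 + 207 = 276°   (split-comp 27° ↑)
276 + 180 = 456 → 456 − 360 = 96°   (complement)

96°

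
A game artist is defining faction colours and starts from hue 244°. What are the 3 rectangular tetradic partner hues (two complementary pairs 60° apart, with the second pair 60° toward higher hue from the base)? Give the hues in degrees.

304°, 64° and 124°

A rectangular tetradic uses two complementary pairs 60° apart: offsets 0°, 60°, 180°, 240°.
244 + 60 = 304°
244 + 180 = 424 → 424 − 360 = 64°
244 + 240 = 484 → 484 − 360 = 124°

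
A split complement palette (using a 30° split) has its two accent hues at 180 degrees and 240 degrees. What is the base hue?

30°

The accents sit 30° either side of the complement, so the complement is their short-arc midpoint on the wheel.
Short-arc midpoint of 180° and 240°: 210°.
Base is 180° from the complement: 210 − 180 = 30°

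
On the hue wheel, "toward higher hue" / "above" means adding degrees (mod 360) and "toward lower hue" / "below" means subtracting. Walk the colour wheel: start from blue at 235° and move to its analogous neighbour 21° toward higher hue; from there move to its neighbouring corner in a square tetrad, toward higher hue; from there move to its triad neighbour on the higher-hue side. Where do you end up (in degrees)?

+21° (analog 21° ↑): 235 + 21 = 256°
+90° (square ↑): 256 + 90 = 346°
+120° (triadic ↑): 346 + 120 = 466 → 466 − 360 = 106°

106°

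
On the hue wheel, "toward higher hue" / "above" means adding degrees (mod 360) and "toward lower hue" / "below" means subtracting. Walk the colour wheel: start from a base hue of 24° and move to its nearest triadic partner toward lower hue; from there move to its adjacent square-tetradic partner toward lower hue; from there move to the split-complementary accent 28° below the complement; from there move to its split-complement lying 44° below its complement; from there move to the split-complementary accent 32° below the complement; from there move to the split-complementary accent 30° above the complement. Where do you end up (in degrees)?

−120° (triadic ↓): 24 − 120 = -96 → -96 + 360 = 264°
−90° (square ↓): 264 − 90 = 174°
+152° (split-comp 28° ↓): 174 + 152 = 326°
+136° (split-comp 44° ↓): 326 + 136 = 462 → 462 − 360 = 102°
+148° (split-comp 32° ↓): 102 + 148 = 250°
+210° (split-comp 30° ↑): 250 + 210 = 460 → 460 − 360 = 100°

100°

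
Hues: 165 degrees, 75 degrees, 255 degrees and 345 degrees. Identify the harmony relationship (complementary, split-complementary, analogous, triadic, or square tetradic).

square tetradic

Sort the hues: 75°, 165°, 255°, 345°.
Successive gaps around the wheel: 90°, 90°, 90°, 90°.
Four hues every 90° form a square tetradic scheme.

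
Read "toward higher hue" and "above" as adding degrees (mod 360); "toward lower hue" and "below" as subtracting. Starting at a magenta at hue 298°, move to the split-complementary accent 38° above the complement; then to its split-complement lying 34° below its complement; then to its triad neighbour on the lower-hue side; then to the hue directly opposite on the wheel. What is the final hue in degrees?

298 + 218 = 516 → 516 − 360 = 156°   (split-comp 38° ↑)
156 + 146 = 302°   (split-comp 34° ↓)
302 − 120 = 182°   (triadic ↓)
182 + 180 = 362 → 362 − 360 = 2°   (complement)

2°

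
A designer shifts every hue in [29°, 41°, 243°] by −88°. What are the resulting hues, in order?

29 − 88 = -59 → -59 + 360 = 301°
41 − 88 = -47 → -47 + 360 = 313°
243 − 88 = 155°

301°, 313°, 155°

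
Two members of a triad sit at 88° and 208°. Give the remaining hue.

328°

A triad spaces three hues 120° apart.
The full set is {88°, 208°, 328°}.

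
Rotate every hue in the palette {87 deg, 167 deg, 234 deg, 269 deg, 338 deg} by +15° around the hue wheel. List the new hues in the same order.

102°, 182°, 249°, 284°, 353°

87 + 15 = 102°
167 + 15 = 182°
234 + 15 = 249°
269 + 15 = 284°
338 + 15 = 353°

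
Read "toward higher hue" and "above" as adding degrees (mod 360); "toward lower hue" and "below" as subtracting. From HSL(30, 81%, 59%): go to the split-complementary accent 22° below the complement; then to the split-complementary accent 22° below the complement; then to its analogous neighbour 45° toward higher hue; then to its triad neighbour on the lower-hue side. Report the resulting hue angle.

+158° (split-comp 22° ↓): 30 + 158 = 188°
+158° (split-comp 22° ↓): 188 + 158 = 346°
+45° (analog 45° ↑): 346 + 45 = 391 → 391 − 360 = 31°
−120° (triadic ↓): 31 − 120 = -89 → -89 + 360 = 271°

271°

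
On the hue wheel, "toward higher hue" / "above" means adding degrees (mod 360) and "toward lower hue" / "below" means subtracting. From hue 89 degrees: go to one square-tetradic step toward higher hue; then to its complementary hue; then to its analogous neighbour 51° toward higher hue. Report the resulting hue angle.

50°

square ↑ +90°: 89 + 90 = 179°
complement +180°: 179 + 180 = 359°
analog 51° ↑ +51°: 359 + 51 = 410 → 410 − 360 = 50°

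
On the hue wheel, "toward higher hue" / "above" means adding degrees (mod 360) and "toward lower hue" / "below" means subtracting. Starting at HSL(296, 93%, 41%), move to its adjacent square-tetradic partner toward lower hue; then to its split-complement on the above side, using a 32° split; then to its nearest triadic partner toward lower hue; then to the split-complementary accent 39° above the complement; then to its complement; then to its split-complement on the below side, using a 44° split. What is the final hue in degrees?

−90° (square ↓): 296 − 90 = 206°
+212° (split-comp 32° ↑): 206 + 212 = 418 → 418 − 360 = 58°
−120° (triadic ↓): 58 − 120 = -62 → -62 + 360 = 298°
+219° (split-comp 39° ↑): 298 + 219 = 517 → 517 − 360 = 157°
+180° (complement): 157 + 180 = 337°
+136° (split-comp 44° ↓): 337 + 136 = 473 → 473 − 360 = 113°

113°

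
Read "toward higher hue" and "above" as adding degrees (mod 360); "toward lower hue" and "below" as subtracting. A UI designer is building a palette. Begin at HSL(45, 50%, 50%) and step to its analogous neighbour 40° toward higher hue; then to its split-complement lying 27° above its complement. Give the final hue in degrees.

+40° (analog 40° ↑): 45 + 40 = 85°
+207° (split-comp 27° ↑): 85 + 207 = 292°

292°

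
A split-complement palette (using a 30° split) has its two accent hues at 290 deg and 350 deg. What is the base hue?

The accents sit 30° either side of the complement, so the complement is their short-arc midpoint on the wheel.
Short-arc midpoint of 290° and 350°: 320°.
Base is 180° from the complement: 320 − 180 = 140°

140°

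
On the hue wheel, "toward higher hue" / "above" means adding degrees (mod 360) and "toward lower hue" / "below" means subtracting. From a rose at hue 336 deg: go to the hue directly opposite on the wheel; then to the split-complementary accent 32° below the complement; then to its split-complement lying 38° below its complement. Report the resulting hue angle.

86°

complement +180°: 336 + 180 = 516 → 516 − 360 = 156°
split-comp 32° ↓ +148°: 156 + 148 = 304°
split-comp 38° ↓ +142°: 304 + 142 = 446 → 446 − 360 = 86°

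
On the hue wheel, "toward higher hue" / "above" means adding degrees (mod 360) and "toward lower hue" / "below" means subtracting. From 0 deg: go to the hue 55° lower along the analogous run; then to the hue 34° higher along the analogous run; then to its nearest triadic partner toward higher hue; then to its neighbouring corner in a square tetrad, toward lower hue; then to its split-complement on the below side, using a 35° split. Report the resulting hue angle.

154°

0 − 55 = -55 → -55 + 360 = 305°   (analog 55° ↓)
305 + 34 = 339°   (analog 34° ↑)
339 + 120 = 459 → 459 − 360 = 99°   (triadic ↑)
99 − 90 = 9°   (square ↓)
9 + 145 = 154°   (split-comp 35° ↓)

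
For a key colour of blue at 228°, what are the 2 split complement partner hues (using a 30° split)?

Split-complementary hues sit 30° either side of the complement.
Complement of 228°: 228 + 180 = 408 → 408 − 360 = 48°
48 − 30 = 18°
48 + 30 = 78°

18° and 78°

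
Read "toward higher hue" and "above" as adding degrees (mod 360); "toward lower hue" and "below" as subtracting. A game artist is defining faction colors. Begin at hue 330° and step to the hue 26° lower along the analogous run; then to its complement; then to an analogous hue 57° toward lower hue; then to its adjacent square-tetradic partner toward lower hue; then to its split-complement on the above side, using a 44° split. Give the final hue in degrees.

201°

analog 26° ↓ −26°: 330 − 26 = 304°
complement +180°: 304 + 180 = 484 → 484 − 360 = 124°
analog 57° ↓ −57°: 124 − 57 = 67°
square ↓ −90°: 67 − 90 = -23 → -23 + 360 = 337°
split-comp 44° ↑ +224°: 337 + 224 = 561 → 561 − 360 = 201°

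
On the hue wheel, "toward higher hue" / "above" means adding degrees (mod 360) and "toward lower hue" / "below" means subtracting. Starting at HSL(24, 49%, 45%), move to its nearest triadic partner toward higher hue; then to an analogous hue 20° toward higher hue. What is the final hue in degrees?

+120° (triadic ↑): 24 + 120 = 144°
+20° (analog 20° ↑): 144 + 20 = 164°

164°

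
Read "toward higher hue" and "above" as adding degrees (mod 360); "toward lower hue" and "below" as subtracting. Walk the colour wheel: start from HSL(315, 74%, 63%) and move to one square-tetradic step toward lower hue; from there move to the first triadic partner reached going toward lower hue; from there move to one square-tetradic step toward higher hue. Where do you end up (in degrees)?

−90° (square ↓): 315 − 90 = 225°
−120° (triadic ↓): 225 − 120 = 105°
+90° (square ↑): 105 + 90 = 195°

195°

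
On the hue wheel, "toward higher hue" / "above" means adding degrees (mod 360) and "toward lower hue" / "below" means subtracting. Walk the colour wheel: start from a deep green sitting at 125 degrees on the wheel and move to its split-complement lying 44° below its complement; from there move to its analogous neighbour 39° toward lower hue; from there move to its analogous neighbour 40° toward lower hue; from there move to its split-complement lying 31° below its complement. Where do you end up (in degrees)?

331°

125 + 136 = 261°   (split-comp 44° ↓)
261 − 39 = 222°   (analog 39° ↓)
222 − 40 = 182°   (analog 40° ↓)
182 + 149 = 331°   (split-comp 31° ↓)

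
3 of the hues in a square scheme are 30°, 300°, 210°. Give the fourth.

A square tetradic scheme places four hues every 90°.
The full set through 30° is {30°, 120°, 210°, 300°}.
Given {30°, 210°, 300°}, the missing hue is 120°.

120°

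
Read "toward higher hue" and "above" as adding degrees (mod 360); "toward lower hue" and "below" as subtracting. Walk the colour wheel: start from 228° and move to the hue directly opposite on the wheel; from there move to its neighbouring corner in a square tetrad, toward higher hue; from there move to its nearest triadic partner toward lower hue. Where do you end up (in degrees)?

18°

complement +180°: 228 + 180 = 408 → 408 − 360 = 48°
square ↑ +90°: 48 + 90 = 138°
triadic ↓ −120°: 138 − 120 = 18°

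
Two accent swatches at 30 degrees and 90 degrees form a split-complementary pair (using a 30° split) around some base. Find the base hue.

The accents sit 30° either side of the complement, so the complement is their short-arc midpoint on the wheel.
Short-arc midpoint of 30° and 90°: 60°.
Base is 180° from the complement: 60 − 180 = -120 → -120 + 360 = 240°

240°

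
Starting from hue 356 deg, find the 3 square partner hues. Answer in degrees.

86°, 176° and 266°

A square tetradic scheme places four hues every 90°.
356 + 90 = 446 → 446 − 360 = 86°
356 + 180 = 536 → 536 − 360 = 176°
356 + 270 = 626 → 626 − 360 = 266°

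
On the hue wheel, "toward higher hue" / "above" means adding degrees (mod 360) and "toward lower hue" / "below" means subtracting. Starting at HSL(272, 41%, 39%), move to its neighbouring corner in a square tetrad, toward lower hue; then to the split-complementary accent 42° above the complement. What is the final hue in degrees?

272 − 90 = 182°   (square ↓)
182 + 222 = 404 → 404 − 360 = 44°   (split-comp 42° ↑)

44°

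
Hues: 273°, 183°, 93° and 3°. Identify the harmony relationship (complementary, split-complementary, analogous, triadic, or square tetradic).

Sort the hues: 3°, 93°, 183°, 273°.
Successive gaps around the wheel: 90°, 90°, 90°, 90°.
Four hues every 90° form a square tetradic scheme.

square tetradic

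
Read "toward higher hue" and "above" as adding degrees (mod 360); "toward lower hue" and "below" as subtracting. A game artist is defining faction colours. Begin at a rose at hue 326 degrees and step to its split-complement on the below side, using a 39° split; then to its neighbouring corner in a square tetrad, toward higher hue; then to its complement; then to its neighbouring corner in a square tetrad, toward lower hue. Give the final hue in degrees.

287°

326 + 141 = 467 → 467 − 360 = 107°   (split-comp 39° ↓)
107 + 90 = 197°   (square ↑)
197 + 180 = 377 → 377 − 360 = 17°   (complement)
17 − 90 = -73 → -73 + 360 = 287°   (square ↓)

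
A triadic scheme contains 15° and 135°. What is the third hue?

A triad spaces three hues 120° apart.
The full set is {15°, 135°, 255°}.

255°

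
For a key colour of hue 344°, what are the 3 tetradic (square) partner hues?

74°, 164° and 254°

A square tetradic scheme places four hues every 90°.
344 + 90 = 434 → 434 − 360 = 74°
344 + 180 = 524 → 524 − 360 = 164°
344 + 270 = 614 → 614 − 360 = 254°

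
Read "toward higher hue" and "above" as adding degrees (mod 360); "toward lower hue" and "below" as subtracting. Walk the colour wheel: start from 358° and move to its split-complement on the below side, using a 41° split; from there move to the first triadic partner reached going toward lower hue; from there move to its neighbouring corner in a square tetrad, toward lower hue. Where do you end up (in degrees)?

358 + 139 = 497 → 497 − 360 = 137°   (split-comp 41° ↓)
137 − 120 = 17°   (triadic ↓)
17 − 90 = -73 → -73 + 360 = 287°   (square ↓)

287°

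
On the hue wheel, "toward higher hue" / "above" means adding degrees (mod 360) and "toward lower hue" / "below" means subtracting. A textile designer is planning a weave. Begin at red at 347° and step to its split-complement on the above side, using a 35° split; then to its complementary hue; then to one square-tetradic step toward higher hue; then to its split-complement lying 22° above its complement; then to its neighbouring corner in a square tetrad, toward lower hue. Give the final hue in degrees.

+215° (split-comp 35° ↑): 347 + 215 = 562 → 562 − 360 = 202°
+180° (complement): 202 + 180 = 382 → 382 − 360 = 22°
+90° (square ↑): 22 + 90 = 112°
+202° (split-comp 22° ↑): 112 + 202 = 314°
−90° (square ↓): 314 − 90 = 224°

224°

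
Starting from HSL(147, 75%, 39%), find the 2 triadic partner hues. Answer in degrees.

A triad places three hues 120° apart.
147 + 120 = 267°
147 + 240 = 387 → 387 − 360 = 27°

267° and 27°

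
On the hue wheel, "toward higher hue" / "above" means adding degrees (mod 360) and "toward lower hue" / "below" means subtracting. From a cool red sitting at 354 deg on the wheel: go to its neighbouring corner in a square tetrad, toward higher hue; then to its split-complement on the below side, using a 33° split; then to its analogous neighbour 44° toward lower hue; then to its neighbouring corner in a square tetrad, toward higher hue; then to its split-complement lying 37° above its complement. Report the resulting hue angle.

134°

354 + 90 = 444 → 444 − 360 = 84°   (square ↑)
84 + 147 = 231°   (split-comp 33° ↓)
231 − 44 = 187°   (analog 44° ↓)
187 + 90 = 277°   (square ↑)
277 + 217 = 494 → 494 − 360 = 134°   (split-comp 37° ↑)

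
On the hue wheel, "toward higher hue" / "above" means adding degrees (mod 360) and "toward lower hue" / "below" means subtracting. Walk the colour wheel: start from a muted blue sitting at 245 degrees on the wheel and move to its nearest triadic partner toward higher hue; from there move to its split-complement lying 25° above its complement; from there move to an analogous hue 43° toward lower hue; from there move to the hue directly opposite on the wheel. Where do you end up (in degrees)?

347°

245 + 120 = 365 → 365 − 360 = 5°   (triadic ↑)
5 + 205 = 210°   (split-comp 25° ↑)
210 − 43 = 167°   (analog 43° ↓)
167 + 180 = 347°   (complement)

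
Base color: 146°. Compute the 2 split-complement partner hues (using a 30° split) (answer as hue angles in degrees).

Split-complementary hues sit 30° either side of the complement.
Complement of 146°: 146 + 180 = 326°
326 − 30 = 296°
326 + 30 = 356°

296° and 356°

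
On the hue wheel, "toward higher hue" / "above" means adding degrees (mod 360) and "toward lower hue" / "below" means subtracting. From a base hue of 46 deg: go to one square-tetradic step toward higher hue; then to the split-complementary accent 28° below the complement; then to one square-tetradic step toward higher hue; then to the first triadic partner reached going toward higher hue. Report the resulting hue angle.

square ↑ +90°: 46 + 90 = 136°
split-comp 28° ↓ +152°: 136 + 152 = 288°
square ↑ +90°: 288 + 90 = 378 → 378 − 360 = 18°
triadic ↑ +120°: 18 + 120 = 138°

138°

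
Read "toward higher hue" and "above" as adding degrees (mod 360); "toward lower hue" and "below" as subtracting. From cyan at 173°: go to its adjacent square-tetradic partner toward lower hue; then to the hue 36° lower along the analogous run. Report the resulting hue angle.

−90° (square ↓): 173 − 90 = 83°
−36° (analog 36° ↓): 83 − 36 = 47°

47°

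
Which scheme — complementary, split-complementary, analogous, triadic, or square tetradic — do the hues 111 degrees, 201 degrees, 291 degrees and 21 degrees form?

square tetradic

Sort the hues: 21°, 111°, 201°, 291°.
Successive gaps around the wheel: 90°, 90°, 90°, 90°.
Four hues every 90° form a square tetradic scheme.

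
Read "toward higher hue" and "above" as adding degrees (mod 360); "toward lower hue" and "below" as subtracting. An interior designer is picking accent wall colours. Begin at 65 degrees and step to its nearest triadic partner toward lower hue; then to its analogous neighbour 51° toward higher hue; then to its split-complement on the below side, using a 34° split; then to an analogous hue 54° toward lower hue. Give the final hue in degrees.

65 − 120 = -55 → -55 + 360 = 305°   (triadic ↓)
305 + 51 = 356°   (analog 51° ↑)
356 + 146 = 502 → 502 − 360 = 142°   (split-comp 34° ↓)
142 − 54 = 88°   (analog 54° ↓)

88°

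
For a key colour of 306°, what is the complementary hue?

126°

306 + 180 = 486 → 486 − 360 = 126°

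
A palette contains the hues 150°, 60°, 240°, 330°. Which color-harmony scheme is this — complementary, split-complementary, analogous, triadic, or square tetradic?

square tetradic

Sort the hues: 60°, 150°, 240°, 330°.
Successive gaps around the wheel: 90°, 90°, 90°, 90°.
Four hues every 90° form a square tetradic scheme.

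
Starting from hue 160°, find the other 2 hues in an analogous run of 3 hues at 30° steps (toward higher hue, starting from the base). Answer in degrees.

160 + 30 = 190°
160 + 60 = 220°

190° and 220°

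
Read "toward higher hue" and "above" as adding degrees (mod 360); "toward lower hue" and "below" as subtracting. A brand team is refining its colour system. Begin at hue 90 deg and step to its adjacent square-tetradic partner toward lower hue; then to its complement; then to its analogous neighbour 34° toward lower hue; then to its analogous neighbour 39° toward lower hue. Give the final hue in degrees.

−90° (square ↓): 90 − 90 = 0°
+180° (complement): 0 + 180 = 180°
−34° (analog 34° ↓): 180 − 34 = 146°
−39° (analog 39° ↓): 146 − 39 = 107°

107°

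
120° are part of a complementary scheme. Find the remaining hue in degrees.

300°

The complement sits 180° across the wheel.
The full set through 120° is {120°, 300°}.
Given {120°}, the missing hue is 300°.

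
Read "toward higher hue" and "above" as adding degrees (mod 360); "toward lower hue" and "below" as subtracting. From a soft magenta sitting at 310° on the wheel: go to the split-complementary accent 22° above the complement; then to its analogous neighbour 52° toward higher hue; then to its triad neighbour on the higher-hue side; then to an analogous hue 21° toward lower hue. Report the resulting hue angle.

split-comp 22° ↑ +202°: 310 + 202 = 512 → 512 − 360 = 152°
analog 52° ↑ +52°: 152 + 52 = 204°
triadic ↑ +120°: 204 + 120 = 324°
analog 21° ↓ −21°: 324 − 21 = 303°

303°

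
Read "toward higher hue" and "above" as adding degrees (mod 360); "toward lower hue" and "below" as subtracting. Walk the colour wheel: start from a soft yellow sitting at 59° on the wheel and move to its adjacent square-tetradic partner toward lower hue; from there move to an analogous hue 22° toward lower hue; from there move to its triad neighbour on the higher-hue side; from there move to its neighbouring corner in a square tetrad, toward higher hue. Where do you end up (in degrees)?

157°

59 − 90 = -31 → -31 + 360 = 329°   (square ↓)
329 − 22 = 307°   (analog 22° ↓)
307 + 120 = 427 → 427 − 360 = 67°   (triadic ↑)
67 + 90 = 157°   (square ↑)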